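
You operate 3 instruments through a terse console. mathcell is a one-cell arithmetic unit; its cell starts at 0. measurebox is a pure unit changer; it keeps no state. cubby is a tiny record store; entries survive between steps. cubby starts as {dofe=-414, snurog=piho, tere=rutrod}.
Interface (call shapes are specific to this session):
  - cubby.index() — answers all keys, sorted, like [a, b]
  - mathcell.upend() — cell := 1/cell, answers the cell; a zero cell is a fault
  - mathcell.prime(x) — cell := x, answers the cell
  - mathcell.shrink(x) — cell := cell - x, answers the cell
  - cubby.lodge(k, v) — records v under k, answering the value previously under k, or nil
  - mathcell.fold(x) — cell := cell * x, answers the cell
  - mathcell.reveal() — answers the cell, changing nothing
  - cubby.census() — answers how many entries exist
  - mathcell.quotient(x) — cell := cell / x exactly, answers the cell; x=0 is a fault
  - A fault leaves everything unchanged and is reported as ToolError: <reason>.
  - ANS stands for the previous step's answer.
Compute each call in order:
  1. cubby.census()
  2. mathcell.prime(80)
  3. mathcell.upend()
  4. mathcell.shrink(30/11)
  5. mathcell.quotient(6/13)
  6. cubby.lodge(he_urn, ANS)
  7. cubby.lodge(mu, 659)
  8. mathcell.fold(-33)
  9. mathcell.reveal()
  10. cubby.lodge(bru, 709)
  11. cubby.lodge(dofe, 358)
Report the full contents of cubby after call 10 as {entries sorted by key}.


Answer: {bru=709, dofe=-414, he_urn=-31057/5280, mu=659, snurog=piho, tere=rutrod}

Derivation:
Step: cubby.census[]
Result: 3
Step: mathcell.prime[x='80']
Result: 80
Step: mathcell.upend[]
Result: 1/80
Step: mathcell.shrink[x='30/11']
Result: -2389/880
Step: mathcell.quotient[x='6/13']
Result: -31057/5280
Step: cubby.lodge[k='he_urn'; v='ANS']
Result: nil
Step: cubby.lodge[k='mu'; v='659']
Result: nil
Step: mathcell.fold[x='-33']
Result: 31057/160
Step: mathcell.reveal[]
Result: 31057/160
Step: cubby.lodge[k='bru'; v='709']
Result: nil
Step: cubby.lodge[k='dofe'; v='358']
Result: -414


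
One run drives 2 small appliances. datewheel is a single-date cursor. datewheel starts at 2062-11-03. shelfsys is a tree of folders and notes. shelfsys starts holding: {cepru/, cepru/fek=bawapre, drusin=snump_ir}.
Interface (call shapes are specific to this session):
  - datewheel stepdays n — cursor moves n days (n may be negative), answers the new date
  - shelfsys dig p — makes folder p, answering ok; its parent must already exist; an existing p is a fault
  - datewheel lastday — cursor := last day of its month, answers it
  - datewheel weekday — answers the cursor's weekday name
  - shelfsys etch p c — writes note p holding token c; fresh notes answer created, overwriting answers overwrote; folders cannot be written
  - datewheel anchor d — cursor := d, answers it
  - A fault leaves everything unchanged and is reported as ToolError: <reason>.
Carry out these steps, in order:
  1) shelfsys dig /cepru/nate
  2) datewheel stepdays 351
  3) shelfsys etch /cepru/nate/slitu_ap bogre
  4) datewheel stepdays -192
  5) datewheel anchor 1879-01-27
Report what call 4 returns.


-> shelfsys dig(p→/cepru/nate)
<- ok
-> datewheel stepdays(n→351)
<- 2063-10-20
-> shelfsys etch(p→/cepru/nate/slitu_ap, c→bogre)
<- created
-> datewheel stepdays(n→-192)
<- 2063-04-11
-> datewheel anchor(d→1879-01-27)
<- 1879-01-27

Answer: 2063-04-11


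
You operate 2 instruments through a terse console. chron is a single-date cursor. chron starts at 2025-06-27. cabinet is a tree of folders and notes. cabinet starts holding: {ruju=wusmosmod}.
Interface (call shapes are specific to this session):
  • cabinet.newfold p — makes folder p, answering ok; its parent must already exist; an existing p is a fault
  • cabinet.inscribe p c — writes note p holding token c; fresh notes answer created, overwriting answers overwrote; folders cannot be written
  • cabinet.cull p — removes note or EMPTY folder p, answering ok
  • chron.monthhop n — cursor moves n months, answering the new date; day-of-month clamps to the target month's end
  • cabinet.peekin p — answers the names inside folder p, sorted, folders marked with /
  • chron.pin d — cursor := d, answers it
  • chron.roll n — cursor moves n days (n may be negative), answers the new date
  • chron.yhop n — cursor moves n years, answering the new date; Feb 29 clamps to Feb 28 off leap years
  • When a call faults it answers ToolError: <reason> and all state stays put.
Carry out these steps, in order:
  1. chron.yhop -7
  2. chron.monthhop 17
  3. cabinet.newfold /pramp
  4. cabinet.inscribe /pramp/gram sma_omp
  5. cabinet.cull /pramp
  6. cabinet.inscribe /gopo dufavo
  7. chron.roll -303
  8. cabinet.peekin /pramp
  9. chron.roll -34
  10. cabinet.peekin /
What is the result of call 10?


Answer: [gopo, pramp/, ruju]

Derivation:
CALL chron.yhop[n=-7]
RET  2018-06-27
CALL chron.monthhop[n=17]
RET  2019-11-27
CALL cabinet.newfold[p=/pramp]
RET  ok
CALL cabinet.inscribe[p=/pramp/gram; c=sma_omp]
RET  created
CALL cabinet.cull[p=/pramp]
RET  ToolError: not empty
CALL cabinet.inscribe[p=/gopo; c=dufavo]
RET  created
CALL chron.roll[n=-303]
RET  2019-01-28
CALL cabinet.peekin[p=/pramp]
RET  [gram]
CALL chron.roll[n=-34]
RET  2018-12-25
CALL cabinet.peekin[p=/]
RET  [gopo, pramp/, ruju]


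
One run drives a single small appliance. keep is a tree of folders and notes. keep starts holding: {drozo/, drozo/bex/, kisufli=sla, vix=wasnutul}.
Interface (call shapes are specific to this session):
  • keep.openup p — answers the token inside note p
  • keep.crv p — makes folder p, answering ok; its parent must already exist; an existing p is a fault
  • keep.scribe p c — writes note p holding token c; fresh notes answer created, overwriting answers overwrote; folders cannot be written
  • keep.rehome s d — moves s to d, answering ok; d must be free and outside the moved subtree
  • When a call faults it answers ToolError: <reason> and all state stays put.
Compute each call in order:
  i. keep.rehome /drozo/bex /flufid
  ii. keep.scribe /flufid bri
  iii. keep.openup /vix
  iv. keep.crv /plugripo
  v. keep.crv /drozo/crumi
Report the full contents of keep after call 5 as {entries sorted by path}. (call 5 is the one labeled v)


# rehome(s='/drozo/bex', d='/flufid') == ok
# scribe(p='/flufid', c='bri') == ToolError: is a directory
# openup(p='/vix') == wasnutul
# crv(p='/plugripo') == ok
# crv(p='/drozo/crumi') == ok

Answer: {drozo/, drozo/crumi/, flufid/, kisufli=sla, plugripo/, vix=wasnutul}


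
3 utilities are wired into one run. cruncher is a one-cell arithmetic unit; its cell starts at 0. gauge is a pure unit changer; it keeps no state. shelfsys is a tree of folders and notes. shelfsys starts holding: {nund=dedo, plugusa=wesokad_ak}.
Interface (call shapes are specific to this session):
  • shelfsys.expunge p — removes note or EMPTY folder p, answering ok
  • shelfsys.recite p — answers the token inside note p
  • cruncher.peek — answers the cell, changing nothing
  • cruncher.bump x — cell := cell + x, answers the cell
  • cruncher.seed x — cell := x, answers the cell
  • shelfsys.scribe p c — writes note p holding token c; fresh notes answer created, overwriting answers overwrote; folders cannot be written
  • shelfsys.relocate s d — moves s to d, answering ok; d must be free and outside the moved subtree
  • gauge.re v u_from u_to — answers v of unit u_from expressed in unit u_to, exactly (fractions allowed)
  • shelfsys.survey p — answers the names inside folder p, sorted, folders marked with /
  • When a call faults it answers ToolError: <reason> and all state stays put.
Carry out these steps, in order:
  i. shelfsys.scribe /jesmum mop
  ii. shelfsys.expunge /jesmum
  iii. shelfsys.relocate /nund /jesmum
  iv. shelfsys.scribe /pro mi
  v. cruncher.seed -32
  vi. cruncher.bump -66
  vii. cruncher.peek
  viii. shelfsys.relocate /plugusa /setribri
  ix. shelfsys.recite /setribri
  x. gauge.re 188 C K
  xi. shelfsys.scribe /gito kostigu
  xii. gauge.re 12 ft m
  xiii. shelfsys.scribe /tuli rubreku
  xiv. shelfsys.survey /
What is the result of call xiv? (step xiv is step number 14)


-> shelfsys.scribe(p: /jesmum, c: mop)
<- created
-> shelfsys.expunge(p: /jesmum)
<- ok
-> shelfsys.relocate(s: /nund, d: /jesmum)
<- ok
-> shelfsys.scribe(p: /pro, c: mi)
<- created
-> cruncher.seed(x: -32)
<- -32
-> cruncher.bump(x: -66)
<- -98
-> cruncher.peek()
<- -98
-> shelfsys.relocate(s: /plugusa, d: /setribri)
<- ok
-> shelfsys.recite(p: /setribri)
<- wesokad_ak
-> gauge.re(v: 188, u_from: C, u_to: K)
<- 9223/20
-> shelfsys.scribe(p: /gito, c: kostigu)
<- created
-> gauge.re(v: 12, u_from: ft, u_to: m)
<- 2286/625
-> shelfsys.scribe(p: /tuli, c: rubreku)
<- created
-> shelfsys.survey(p: /)
<- [gito, jesmum, pro, setribri, tuli]

Answer: [gito, jesmum, pro, setribri, tuli]


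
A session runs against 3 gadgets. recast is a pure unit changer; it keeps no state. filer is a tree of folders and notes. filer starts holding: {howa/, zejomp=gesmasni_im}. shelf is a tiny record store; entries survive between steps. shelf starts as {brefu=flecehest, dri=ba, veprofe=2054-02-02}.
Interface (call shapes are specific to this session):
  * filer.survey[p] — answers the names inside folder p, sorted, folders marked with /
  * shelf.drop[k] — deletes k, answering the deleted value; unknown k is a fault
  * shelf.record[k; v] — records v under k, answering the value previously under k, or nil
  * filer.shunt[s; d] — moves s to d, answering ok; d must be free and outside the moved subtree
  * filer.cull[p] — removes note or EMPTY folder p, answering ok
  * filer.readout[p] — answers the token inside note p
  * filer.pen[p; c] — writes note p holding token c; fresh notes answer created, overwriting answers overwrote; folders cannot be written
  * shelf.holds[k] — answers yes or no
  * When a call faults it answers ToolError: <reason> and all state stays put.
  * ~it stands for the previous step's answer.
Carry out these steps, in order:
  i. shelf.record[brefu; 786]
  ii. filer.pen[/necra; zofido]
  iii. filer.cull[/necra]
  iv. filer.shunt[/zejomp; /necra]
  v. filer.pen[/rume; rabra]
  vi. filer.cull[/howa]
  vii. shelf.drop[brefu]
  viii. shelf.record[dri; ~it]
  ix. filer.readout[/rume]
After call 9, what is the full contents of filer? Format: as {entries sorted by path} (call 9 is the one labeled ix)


Answer: {necra=gesmasni_im, rume=rabra}

Derivation:
% 1. record(k→brefu, v→786) == flecehest
% 2. pen(p→/necra, c→zofido) == created
% 3. cull(p→/necra) == ok
% 4. shunt(s→/zejomp, d→/necra) == ok
% 5. pen(p→/rume, c→rabra) == created
% 6. cull(p→/howa) == ok
% 7. drop(k→brefu) == 786
% 8. record(k→dri, v→~it) == ba
% 9. readout(p→/rume) == rabra


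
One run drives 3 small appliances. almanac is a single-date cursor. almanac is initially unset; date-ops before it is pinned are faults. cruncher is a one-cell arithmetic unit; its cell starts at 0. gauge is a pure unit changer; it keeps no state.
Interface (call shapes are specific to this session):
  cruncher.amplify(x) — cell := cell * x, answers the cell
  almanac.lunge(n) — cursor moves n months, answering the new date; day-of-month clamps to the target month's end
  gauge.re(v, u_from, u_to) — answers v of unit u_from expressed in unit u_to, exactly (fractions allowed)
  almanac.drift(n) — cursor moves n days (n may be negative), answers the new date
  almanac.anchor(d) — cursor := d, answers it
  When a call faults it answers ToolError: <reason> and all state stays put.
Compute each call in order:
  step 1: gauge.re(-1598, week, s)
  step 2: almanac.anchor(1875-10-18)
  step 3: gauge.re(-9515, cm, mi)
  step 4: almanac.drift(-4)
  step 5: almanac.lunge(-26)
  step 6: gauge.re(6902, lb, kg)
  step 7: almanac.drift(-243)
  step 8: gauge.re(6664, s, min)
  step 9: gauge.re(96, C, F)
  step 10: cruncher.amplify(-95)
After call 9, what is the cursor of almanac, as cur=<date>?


Answer: cur=1872-12-14

Derivation:
·→ re(v=-1598, u_from=week, u_to=s)
·← -966470400
·→ anchor(d=1875-10-18)
·← 1875-10-18
·→ re(v=-9515, u_from=cm, u_to=mi)
·← -4325/73152
·→ drift(n=-4)
·← 1875-10-14
·→ lunge(n=-26)
·← 1873-08-14
·→ re(v=6902, u_from=lb, u_to=kg)
·← 156534726887/50000000
·→ drift(n=-243)
·← 1872-12-14
·→ re(v=6664, u_from=s, u_to=min)
·← 1666/15
·→ re(v=96, u_from=C, u_to=F)
·← 1024/5
·→ amplify(x=-95)
·← 0


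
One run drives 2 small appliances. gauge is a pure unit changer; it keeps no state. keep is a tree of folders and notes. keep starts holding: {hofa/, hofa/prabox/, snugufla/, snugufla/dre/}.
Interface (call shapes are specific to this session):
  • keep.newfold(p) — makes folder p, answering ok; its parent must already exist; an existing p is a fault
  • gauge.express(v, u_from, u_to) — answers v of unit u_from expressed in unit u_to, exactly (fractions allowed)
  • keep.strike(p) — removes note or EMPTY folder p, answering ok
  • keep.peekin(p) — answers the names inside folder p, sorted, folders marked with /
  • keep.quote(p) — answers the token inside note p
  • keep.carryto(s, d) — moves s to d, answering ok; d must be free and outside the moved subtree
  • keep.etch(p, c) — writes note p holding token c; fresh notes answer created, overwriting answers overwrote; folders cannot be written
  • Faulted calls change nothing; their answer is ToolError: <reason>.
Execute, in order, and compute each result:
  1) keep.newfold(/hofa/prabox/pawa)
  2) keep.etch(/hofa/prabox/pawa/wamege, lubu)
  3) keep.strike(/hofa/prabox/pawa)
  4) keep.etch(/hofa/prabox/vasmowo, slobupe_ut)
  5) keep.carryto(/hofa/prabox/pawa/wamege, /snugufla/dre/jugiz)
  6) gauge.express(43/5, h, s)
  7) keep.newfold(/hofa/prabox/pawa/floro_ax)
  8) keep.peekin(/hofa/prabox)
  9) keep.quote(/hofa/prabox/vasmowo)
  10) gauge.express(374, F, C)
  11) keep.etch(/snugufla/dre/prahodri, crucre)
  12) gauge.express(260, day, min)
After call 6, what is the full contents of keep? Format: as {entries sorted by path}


Answer: {hofa/, hofa/prabox/, hofa/prabox/pawa/, hofa/prabox/vasmowo=slobupe_ut, snugufla/, snugufla/dre/, snugufla/dre/jugiz=lubu}

Derivation:
-- keep.newfold(p: /hofa/prabox/pawa) => ok
-- keep.etch(p: /hofa/prabox/pawa/wamege, c: lubu) => created
-- keep.strike(p: /hofa/prabox/pawa) => ToolError: not empty
-- keep.etch(p: /hofa/prabox/vasmowo, c: slobupe_ut) => created
-- keep.carryto(s: /hofa/prabox/pawa/wamege, d: /snugufla/dre/jugiz) => ok
-- gauge.express(v: 43/5, u_from: h, u_to: s) => 30960
-- keep.newfold(p: /hofa/prabox/pawa/floro_ax) => ok
-- keep.peekin(p: /hofa/prabox) => [pawa/, vasmowo]
-- keep.quote(p: /hofa/prabox/vasmowo) => slobupe_ut
-- gauge.express(v: 374, u_from: F, u_to: C) => 190
-- keep.etch(p: /snugufla/dre/prahodri, c: crucre) => created
-- gauge.express(v: 260, u_from: day, u_to: min) => 374400


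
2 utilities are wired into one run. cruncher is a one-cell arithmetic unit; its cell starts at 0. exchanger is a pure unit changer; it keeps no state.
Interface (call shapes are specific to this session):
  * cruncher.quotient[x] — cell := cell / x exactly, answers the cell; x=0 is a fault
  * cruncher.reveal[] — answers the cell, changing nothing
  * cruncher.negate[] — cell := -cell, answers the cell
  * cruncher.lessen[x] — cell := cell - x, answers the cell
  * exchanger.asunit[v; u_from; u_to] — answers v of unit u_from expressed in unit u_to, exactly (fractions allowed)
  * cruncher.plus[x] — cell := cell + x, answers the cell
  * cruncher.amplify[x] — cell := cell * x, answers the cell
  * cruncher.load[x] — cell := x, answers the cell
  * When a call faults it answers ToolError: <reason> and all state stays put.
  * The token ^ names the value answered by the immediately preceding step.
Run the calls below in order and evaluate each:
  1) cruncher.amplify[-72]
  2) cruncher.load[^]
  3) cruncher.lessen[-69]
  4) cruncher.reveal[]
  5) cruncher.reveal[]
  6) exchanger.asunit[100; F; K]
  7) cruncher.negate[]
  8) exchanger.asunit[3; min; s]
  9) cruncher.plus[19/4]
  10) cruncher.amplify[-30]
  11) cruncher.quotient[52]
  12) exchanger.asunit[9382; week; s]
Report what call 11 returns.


Answer: 3855/104

Derivation:
-> cruncher.amplify(x=-72)
<- 0
-> cruncher.load(x=^)
<- 0
-> cruncher.lessen(x=-69)
<- 69
-> cruncher.reveal()
<- 69
-> cruncher.reveal()
<- 69
-> exchanger.asunit(v=100, u_from=F, u_to=K)
<- 55967/180
-> cruncher.negate()
<- -69
-> exchanger.asunit(v=3, u_from=min, u_to=s)
<- 180
-> cruncher.plus(x=19/4)
<- -257/4
-> cruncher.amplify(x=-30)
<- 3855/2
-> cruncher.quotient(x=52)
<- 3855/104
-> exchanger.asunit(v=9382, u_from=week, u_to=s)
<- 5674233600


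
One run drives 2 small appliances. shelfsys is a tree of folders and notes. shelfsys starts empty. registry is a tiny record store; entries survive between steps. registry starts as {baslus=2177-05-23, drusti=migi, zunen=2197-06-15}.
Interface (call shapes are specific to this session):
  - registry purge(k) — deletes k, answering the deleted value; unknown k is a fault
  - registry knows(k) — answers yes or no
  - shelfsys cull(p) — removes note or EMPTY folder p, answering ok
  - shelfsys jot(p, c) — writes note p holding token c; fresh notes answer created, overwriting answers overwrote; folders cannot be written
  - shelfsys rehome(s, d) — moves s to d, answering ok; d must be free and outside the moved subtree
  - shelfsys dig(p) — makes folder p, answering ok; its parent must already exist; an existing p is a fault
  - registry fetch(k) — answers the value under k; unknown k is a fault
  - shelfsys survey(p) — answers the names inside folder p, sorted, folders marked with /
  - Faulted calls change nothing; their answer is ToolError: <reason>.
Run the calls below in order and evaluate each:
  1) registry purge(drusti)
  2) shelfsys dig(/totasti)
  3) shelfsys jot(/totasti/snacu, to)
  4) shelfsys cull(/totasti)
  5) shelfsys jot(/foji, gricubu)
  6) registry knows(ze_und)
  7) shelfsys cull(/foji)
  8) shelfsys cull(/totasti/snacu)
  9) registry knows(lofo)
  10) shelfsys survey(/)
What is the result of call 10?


·→ registry purge(k='drusti')
·← migi
·→ shelfsys dig(p='/totasti')
·← ok
·→ shelfsys jot(p='/totasti/snacu', c='to')
·← created
·→ shelfsys cull(p='/totasti')
·← ToolError: not empty
·→ shelfsys jot(p='/foji', c='gricubu')
·← created
·→ registry knows(k='ze_und')
·← no
·→ shelfsys cull(p='/foji')
·← ok
·→ shelfsys cull(p='/totasti/snacu')
·← ok
·→ registry knows(k='lofo')
·← no
·→ shelfsys survey(p='/')
·← [totasti/]

Answer: [totasti/]


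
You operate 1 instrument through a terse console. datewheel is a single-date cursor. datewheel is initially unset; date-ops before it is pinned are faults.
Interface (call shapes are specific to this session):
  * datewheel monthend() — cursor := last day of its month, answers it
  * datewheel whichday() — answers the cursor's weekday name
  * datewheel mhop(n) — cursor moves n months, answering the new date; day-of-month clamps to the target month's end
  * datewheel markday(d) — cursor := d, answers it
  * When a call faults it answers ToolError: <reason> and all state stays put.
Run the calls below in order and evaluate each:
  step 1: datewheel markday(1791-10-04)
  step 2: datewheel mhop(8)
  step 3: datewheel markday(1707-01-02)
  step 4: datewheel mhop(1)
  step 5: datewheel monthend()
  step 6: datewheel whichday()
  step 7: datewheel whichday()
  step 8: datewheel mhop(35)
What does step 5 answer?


Answer: 1707-02-28

Derivation:
I call datewheel markday on 1791-10-04, and see 1791-10-04.
Calling datewheel mhop on 8, and see 1792-06-04.
I invoke datewheel markday on 1707-01-02, which returns 1707-01-02.
I use datewheel mhop on 1, and see 1707-02-02.
I try datewheel monthend, giving 1707-02-28.
Next I call datewheel whichday(), → Monday.
Now I run datewheel whichday(), and observe Monday.
I try datewheel mhop on 35, → 1710-01-28.


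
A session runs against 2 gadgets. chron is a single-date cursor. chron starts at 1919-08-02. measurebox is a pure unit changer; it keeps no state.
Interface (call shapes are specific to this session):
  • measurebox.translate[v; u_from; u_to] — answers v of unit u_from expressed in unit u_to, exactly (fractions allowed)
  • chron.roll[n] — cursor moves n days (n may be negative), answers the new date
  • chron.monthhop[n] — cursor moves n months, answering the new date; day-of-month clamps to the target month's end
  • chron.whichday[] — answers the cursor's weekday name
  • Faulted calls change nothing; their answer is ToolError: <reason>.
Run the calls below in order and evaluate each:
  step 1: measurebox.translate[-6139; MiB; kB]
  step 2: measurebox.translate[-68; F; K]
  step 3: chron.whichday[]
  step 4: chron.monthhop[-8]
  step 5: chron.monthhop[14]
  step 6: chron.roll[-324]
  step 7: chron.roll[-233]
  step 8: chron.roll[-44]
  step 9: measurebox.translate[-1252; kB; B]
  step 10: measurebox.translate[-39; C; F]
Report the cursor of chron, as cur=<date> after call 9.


Next I call translate passing -6139, MiB, kB, and get -804651008/125.
I run translate passing -68, F, K, yielding 39167/180.
I run whichday(), and get Saturday.
Using monthhop passing -8, giving 1918-12-02.
I try monthhop passing 14, giving 1920-02-02.
I invoke roll passing -324, yielding 1919-03-15.
Calling roll passing -233: 1918-07-25.
I try roll passing -44, and get 1918-06-11.
I use translate passing -1252, kB, B, and see -1252000.
I invoke translate passing -39, C, F, and observe -191/5.

Answer: cur=1918-06-11


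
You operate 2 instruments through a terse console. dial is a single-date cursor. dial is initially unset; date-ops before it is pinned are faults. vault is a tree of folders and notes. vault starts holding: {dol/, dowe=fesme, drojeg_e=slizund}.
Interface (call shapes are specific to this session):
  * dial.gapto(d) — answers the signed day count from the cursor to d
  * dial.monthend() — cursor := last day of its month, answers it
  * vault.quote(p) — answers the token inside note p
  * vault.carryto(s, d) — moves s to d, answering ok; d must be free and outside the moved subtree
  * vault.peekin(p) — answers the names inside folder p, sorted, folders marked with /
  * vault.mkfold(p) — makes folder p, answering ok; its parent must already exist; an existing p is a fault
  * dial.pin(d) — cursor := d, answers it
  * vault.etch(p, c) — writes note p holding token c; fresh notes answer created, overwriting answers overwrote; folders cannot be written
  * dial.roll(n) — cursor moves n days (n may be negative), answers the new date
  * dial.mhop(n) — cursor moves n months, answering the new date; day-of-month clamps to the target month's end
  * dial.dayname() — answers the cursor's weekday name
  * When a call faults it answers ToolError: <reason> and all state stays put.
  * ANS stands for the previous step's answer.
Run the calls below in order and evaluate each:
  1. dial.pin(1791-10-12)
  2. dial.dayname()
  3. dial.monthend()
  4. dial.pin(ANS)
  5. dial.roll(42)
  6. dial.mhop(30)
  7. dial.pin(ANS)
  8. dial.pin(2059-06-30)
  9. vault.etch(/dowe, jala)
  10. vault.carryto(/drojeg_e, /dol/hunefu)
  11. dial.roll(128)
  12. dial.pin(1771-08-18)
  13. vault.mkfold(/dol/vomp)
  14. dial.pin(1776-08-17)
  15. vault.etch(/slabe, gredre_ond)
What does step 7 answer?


[in] dial.pin d=1791-10-12
  1791-10-12
[in] dial.dayname
  Wednesday
[in] dial.monthend
  1791-10-31
[in] dial.pin d=ANS
  1791-10-31
[in] dial.roll n=42
  1791-12-12
[in] dial.mhop n=30
  1794-06-12
[in] dial.pin d=ANS
  1794-06-12
[in] dial.pin d=2059-06-30
  2059-06-30
[in] vault.etch p=/dowe c=jala
  overwrote
[in] vault.carryto s=/drojeg_e d=/dol/hunefu
  ok
[in] dial.roll n=128
  2059-11-05
[in] dial.pin d=1771-08-18
  1771-08-18
[in] vault.mkfold p=/dol/vomp
  ok
[in] dial.pin d=1776-08-17
  1776-08-17
[in] vault.etch p=/slabe c=gredre_ond
  created

Answer: 1794-06-12


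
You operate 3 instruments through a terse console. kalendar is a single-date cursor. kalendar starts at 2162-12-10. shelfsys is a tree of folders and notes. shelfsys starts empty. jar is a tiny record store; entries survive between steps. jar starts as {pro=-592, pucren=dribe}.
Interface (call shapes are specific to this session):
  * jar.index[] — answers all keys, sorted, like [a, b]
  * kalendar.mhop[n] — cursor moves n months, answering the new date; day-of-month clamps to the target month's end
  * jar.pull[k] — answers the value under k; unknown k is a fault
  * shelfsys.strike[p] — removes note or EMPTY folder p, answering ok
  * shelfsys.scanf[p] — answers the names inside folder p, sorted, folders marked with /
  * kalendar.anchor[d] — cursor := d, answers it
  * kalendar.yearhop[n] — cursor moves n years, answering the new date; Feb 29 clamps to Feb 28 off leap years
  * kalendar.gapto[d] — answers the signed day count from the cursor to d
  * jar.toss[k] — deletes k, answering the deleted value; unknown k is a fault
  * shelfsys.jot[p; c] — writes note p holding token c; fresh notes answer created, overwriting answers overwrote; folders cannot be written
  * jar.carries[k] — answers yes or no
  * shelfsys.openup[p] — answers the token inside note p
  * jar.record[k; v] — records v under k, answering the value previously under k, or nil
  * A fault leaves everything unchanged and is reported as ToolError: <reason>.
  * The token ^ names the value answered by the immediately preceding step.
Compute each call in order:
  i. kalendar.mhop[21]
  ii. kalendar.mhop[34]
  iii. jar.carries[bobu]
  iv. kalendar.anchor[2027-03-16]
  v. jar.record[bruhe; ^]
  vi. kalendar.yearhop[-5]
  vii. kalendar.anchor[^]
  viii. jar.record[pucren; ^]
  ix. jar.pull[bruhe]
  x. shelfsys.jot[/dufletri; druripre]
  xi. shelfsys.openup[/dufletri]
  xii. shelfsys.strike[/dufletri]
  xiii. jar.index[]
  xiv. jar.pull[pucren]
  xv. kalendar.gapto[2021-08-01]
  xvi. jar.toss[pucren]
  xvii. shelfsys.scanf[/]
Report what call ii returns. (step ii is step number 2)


Answer: 2167-07-10

Derivation:
I try kalendar.mhop using 21, and see 2164-09-10.
I invoke kalendar.mhop using 34, — result: 2167-07-10.
I call jar.carries using bobu, — result: no.
I call kalendar.anchor using 2027-03-16, and see 2027-03-16.
I try jar.record using bruhe, ^, and see nil.
I use kalendar.yearhop using -5, and get 2022-03-16.
I call kalendar.anchor using ^, giving 2022-03-16.
I call jar.record using pucren, ^, which returns dribe.
Next I call jar.pull using bruhe, and get 2027-03-16.
I run shelfsys.jot using /dufletri, druripre, which returns created.
Invoking shelfsys.openup using /dufletri, giving druripre.
I use shelfsys.strike using /dufletri, and get ok.
I use jar.index, giving [bruhe, pro, pucren].
I call jar.pull using pucren, which returns 2022-03-16.
I try kalendar.gapto using 2021-08-01, → -227.
I try jar.toss using pucren, yielding 2022-03-16.
Next I call shelfsys.scanf using /, and get [].


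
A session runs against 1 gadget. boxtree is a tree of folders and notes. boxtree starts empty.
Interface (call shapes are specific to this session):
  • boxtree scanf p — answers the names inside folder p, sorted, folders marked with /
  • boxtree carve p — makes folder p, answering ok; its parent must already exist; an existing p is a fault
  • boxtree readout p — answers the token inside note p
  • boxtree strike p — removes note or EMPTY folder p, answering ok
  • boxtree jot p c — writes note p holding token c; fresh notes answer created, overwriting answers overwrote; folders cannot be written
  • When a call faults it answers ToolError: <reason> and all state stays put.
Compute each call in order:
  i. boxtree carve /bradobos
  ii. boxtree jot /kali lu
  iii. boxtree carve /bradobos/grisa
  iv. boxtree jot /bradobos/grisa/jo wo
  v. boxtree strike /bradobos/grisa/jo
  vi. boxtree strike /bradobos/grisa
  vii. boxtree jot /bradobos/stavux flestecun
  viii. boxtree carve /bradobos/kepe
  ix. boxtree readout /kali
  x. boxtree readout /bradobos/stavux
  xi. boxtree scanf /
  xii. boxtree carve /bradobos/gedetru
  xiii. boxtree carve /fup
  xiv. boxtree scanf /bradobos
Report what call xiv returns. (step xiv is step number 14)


Answer: [gedetru/, kepe/, stavux]

Derivation:
~$ boxtree carve p='/bradobos'
[out] ok
~$ boxtree jot p='/kali' c='lu'
[out] created
~$ boxtree carve p='/bradobos/grisa'
[out] ok
~$ boxtree jot p='/bradobos/grisa/jo' c='wo'
[out] created
~$ boxtree strike p='/bradobos/grisa/jo'
[out] ok
~$ boxtree strike p='/bradobos/grisa'
[out] ok
~$ boxtree jot p='/bradobos/stavux' c='flestecun'
[out] created
~$ boxtree carve p='/bradobos/kepe'
[out] ok
~$ boxtree readout p='/kali'
[out] lu
~$ boxtree readout p='/bradobos/stavux'
[out] flestecun
~$ boxtree scanf p='/'
[out] [bradobos/, kali]
~$ boxtree carve p='/bradobos/gedetru'
[out] ok
~$ boxtree carve p='/fup'
[out] ok
~$ boxtree scanf p='/bradobos'
[out] [gedetru/, kepe/, stavux]


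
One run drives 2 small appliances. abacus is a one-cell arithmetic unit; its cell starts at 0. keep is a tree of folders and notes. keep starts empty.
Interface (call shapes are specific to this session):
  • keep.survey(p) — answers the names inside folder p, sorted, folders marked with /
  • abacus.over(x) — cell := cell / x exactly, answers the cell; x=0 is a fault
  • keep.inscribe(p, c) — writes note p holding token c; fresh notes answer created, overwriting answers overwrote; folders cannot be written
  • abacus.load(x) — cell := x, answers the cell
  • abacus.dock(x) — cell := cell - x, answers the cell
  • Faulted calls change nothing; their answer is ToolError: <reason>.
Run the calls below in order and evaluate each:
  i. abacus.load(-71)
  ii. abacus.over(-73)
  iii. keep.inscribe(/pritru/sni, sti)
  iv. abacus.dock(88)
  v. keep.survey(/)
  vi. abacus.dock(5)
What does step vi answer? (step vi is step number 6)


Answer: -6718/73

Derivation:
# load(x→-71) => -71
# over(x→-73) => 71/73
# inscribe(p→/pritru/sni, c→sti) => ToolError: no parent
# dock(x→88) => -6353/73
# survey(p→/) => []
# dock(x→5) => -6718/73


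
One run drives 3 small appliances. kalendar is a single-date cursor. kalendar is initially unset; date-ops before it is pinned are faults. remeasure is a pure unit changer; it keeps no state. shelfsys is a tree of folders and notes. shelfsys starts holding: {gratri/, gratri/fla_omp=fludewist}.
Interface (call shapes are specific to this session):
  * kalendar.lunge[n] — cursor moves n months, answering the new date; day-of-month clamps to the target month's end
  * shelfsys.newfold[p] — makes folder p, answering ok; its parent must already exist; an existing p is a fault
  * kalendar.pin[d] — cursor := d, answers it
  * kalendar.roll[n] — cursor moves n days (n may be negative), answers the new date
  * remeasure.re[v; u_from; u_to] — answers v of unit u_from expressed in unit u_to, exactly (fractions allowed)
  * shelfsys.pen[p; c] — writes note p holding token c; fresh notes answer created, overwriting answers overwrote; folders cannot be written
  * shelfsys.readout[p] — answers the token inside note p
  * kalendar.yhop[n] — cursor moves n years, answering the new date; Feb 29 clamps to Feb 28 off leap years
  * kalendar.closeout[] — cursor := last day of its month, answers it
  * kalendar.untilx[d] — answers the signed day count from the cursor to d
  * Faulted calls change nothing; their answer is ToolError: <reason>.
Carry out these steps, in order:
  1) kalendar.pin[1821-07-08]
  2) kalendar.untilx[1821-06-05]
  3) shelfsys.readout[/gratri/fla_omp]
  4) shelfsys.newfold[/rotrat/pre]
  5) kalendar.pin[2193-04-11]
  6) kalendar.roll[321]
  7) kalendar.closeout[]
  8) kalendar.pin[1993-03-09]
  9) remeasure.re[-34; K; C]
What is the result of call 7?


Answer: 2194-02-28

Derivation:
-> kalendar.pin(d='1821-07-08')
<- 1821-07-08
-> kalendar.untilx(d='1821-06-05')
<- -33
-> shelfsys.readout(p='/gratri/fla_omp')
<- fludewist
-> shelfsys.newfold(p='/rotrat/pre')
<- ToolError: no parent
-> kalendar.pin(d='2193-04-11')
<- 2193-04-11
-> kalendar.roll(n='321')
<- 2194-02-26
-> kalendar.closeout()
<- 2194-02-28
-> kalendar.pin(d='1993-03-09')
<- 1993-03-09
-> remeasure.re(v='-34', u_from='K', u_to='C')
<- -6143/20


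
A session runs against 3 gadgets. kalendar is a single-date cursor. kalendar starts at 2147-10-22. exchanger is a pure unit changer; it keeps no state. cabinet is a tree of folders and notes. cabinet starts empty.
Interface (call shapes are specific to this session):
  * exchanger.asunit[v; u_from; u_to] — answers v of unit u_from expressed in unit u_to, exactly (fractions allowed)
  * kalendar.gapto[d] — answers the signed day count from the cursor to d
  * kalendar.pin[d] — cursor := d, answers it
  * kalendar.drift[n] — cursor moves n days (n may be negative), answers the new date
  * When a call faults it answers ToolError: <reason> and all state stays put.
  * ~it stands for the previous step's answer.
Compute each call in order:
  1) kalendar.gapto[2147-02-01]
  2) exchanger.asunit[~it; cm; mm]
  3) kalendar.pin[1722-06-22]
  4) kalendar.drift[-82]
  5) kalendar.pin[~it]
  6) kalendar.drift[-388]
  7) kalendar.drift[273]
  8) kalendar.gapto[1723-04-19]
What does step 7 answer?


Answer: 1721-12-07

Derivation:
-> kalendar.gapto(d: 2147-02-01)
<- -263
-> exchanger.asunit(v: ~it, u_from: cm, u_to: mm)
<- -2630
-> kalendar.pin(d: 1722-06-22)
<- 1722-06-22
-> kalendar.drift(n: -82)
<- 1722-04-01
-> kalendar.pin(d: ~it)
<- 1722-04-01
-> kalendar.drift(n: -388)
<- 1721-03-09
-> kalendar.drift(n: 273)
<- 1721-12-07
-> kalendar.gapto(d: 1723-04-19)
<- 498


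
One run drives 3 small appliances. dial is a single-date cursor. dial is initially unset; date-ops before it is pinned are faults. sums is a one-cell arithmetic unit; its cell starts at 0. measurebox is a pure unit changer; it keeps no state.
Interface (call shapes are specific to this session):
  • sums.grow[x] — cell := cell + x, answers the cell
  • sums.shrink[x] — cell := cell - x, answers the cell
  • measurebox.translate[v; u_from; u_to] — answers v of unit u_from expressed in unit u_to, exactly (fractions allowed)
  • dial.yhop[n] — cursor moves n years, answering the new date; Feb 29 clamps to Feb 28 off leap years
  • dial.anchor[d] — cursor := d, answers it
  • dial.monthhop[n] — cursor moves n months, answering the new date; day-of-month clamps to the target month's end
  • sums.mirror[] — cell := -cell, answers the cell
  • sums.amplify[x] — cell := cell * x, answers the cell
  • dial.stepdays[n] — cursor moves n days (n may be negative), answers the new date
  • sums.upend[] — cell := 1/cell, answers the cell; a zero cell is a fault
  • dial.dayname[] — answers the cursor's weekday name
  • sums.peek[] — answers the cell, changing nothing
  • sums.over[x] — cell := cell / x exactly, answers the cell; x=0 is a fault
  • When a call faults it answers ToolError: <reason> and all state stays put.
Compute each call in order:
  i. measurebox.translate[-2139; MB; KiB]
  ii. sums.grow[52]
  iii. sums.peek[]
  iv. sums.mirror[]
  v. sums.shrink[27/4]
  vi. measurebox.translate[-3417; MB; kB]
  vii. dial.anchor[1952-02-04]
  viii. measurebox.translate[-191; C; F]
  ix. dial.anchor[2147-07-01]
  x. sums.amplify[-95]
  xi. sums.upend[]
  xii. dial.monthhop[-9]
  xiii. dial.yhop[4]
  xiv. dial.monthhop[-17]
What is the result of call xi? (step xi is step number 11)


Answer: 4/22325

Derivation:
I use translate using v='-2139', u_from='MB', u_to='KiB', and observe -33421875/16.
Calling grow using x='52': 52.
I run peek, which returns 52.
Calling mirror, giving -52.
I invoke shrink using x='27/4': -235/4.
I run translate using v='-3417', u_from='MB', u_to='kB', and see -3417000.
Invoking anchor using d='1952-02-04', → 1952-02-04.
Next I call translate using v='-191', u_from='C', u_to='F', — result: -1559/5.
Using anchor using d='2147-07-01', which returns 2147-07-01.
Next I call amplify using x='-95', and observe 22325/4.
I call upend: 4/22325.
I use monthhop using n='-9', — result: 2146-10-01.
Now I run yhop using n='4', and see 2150-10-01.
Using monthhop using n='-17', → 2149-05-01.


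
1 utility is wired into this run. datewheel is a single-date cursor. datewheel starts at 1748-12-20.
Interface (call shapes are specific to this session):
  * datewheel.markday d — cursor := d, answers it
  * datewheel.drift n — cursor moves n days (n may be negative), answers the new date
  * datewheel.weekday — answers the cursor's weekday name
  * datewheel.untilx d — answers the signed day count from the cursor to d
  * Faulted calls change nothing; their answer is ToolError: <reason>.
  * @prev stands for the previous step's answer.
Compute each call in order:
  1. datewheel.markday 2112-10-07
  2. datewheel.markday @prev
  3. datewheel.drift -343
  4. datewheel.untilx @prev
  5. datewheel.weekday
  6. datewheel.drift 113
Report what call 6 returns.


I try markday with d: 2112-10-07, which returns 2112-10-07.
I use markday with d: @prev, → 2112-10-07.
Invoking drift with n: -343, which returns 2111-10-30.
I call untilx with d: @prev, which returns 0.
Now I run weekday, — result: Friday.
I try drift with n: 113, giving 2112-02-20.

Answer: 2112-02-20


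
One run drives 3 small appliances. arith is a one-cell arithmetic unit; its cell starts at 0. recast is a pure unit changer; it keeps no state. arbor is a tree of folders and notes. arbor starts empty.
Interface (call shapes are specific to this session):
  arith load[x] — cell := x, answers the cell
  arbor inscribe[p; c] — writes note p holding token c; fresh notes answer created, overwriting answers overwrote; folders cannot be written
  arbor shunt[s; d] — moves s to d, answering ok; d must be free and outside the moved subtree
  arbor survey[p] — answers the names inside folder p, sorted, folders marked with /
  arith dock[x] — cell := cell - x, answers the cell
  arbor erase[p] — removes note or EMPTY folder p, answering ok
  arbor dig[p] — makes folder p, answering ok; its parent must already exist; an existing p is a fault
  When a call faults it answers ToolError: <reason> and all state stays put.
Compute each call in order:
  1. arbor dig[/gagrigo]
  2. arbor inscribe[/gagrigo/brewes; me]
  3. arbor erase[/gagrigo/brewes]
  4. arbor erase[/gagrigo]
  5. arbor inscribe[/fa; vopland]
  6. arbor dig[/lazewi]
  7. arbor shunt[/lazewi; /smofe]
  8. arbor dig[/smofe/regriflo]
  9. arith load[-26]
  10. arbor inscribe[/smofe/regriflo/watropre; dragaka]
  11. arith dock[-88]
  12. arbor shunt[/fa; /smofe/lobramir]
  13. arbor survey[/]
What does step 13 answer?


Answer: [smofe/]

Derivation:
Using arbor dig on /gagrigo, and get ok.
I call arbor inscribe on /gagrigo/brewes, me: created.
Then arbor erase on /gagrigo/brewes, — result: ok.
Using arbor erase on /gagrigo: ok.
Next I call arbor inscribe on /fa, vopland, yielding created.
Calling arbor dig on /lazewi, → ok.
Invoking arbor shunt on /lazewi, /smofe, which returns ok.
Now I run arbor dig on /smofe/regriflo, which returns ok.
Then arith load on -26, and observe -26.
Then arbor inscribe on /smofe/regriflo/watropre, dragaka, yielding created.
Invoking arith dock on -88, which returns 62.
Then arbor shunt on /fa, /smofe/lobramir, — result: ok.
Then arbor survey on /, which returns [smofe/].


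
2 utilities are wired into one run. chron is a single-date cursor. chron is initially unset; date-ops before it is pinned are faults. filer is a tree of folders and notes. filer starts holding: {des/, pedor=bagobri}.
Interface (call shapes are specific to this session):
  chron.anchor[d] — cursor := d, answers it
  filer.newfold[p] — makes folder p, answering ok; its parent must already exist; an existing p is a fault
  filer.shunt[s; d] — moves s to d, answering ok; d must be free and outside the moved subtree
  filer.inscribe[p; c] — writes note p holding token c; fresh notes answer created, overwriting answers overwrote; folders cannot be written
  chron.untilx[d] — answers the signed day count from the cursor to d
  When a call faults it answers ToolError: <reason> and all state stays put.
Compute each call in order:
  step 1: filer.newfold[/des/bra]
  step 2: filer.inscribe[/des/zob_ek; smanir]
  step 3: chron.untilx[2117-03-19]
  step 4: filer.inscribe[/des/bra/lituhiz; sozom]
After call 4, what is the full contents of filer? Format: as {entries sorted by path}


! 1. newfold(p→/des/bra) : ok
! 2. inscribe(p→/des/zob_ek, c→smanir) : created
! 3. untilx(d→2117-03-19) : ToolError: no date set
! 4. inscribe(p→/des/bra/lituhiz, c→sozom) : created

Answer: {des/, des/bra/, des/bra/lituhiz=sozom, des/zob_ek=smanir, pedor=bagobri}
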